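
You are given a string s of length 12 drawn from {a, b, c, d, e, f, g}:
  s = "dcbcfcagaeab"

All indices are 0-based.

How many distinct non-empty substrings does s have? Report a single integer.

rank→(start, suffix):
  0 → (10, 'ab')
  1 → (8, 'aeab')
  2 → (6, 'agaeab')
  3 → (11, 'b')
  4 → (2, 'bcfcagaeab')
  5 → (5, 'cagaeab')
  6 → (1, 'cbcfcagaeab')
  7 → (3, 'cfcagaeab')
  8 → (0, 'dcbcfcagaeab')
  9 → (9, 'eab')
  10 → (4, 'fcagaeab')
  11 → (7, 'gaeab')

SA = [10, 8, 6, 11, 2, 5, 1, 3, 0, 9, 4, 7]
i: (SA[i-1],SA[i]) lcp shared
  1: (10,8) 1 'a'
  2: (8,6) 1 'a'
  3: (6,11) 0 ''
  4: (11,2) 1 'b'
  5: (2,5) 0 ''
  6: (5,1) 1 'c'
  7: (1,3) 1 'c'
  8: (3,0) 0 ''
  9: (0,9) 0 ''
  10: (9,4) 0 ''
  11: (4,7) 0 ''

n(n+1)/2 = 12·13/2 = 78
Σ LCP = 0 + 1 + 1 + 0 + 1 + 0 + 1 + 1 + 0 + 0 + 0 + 0 = 5
distinct = 78 − 5 = 73

73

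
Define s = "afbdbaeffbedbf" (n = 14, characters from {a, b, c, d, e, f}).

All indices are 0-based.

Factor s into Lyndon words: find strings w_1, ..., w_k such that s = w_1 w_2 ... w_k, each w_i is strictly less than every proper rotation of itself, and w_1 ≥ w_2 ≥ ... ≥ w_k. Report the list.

emit factor 1: 'afbdb' (i=0, period=5)
emit factor 2: 'aeffbedbf' (i=5, period=9)

["afbdb", "aeffbedbf"]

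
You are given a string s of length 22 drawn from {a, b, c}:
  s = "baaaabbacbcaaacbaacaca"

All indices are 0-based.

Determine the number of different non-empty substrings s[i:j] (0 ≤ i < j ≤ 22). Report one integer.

sorted suffixes:
  #0 SA[0]=21  'a'
  #1 SA[1]=1  'aaaabbacbcaaacbaacaca'
  #2 SA[2]=2  'aaabbacbcaaacbaacaca'
  #3 SA[3]=11  'aaacbaacaca'
  #4 SA[4]=3  'aabbacbcaaacbaacaca'
  #5 SA[5]=16  'aacaca'
  #6 SA[6]=12  'aacbaacaca'
  #7 SA[7]=4  'abbacbcaaacbaacaca'
  #8 SA[8]=19  'aca'
  #9 SA[9]=17  'acaca'
  #10 SA[10]=13  'acbaacaca'
  #11 SA[11]=7  'acbcaaacbaacaca'
  #12 SA[12]=0  'baaaabbacbcaaacbaacaca'
  #13 SA[13]=15  'baacaca'
  #14 SA[14]=6  'bacbcaaacbaacaca'
  #15 SA[15]=5  'bbacbcaaacbaacaca'
  #16 SA[16]=9  'bcaaacbaacaca'
  #17 SA[17]=20  'ca'
  #18 SA[18]=10  'caaacbaacaca'
  #19 SA[19]=18  'caca'
  #20 SA[20]=14  'cbaacaca'
  #21 SA[21]=8  'cbcaaacbaacaca'

SA = [21, 1, 2, 11, 3, 16, 12, 4, 19, 17, 13, 7, 0, 15, 6, 5, 9, 20, 10, 18, 14, 8]
rank  pair      lcp
   1  s[21:],s[1:]  1  'a'
   2  s[1:],s[2:]  3  'aaa'
   3  s[2:],s[11:]  3  'aaa'
   4  s[11:],s[3:]  2  'aa'
   5  s[3:],s[16:]  2  'aa'
   6  s[16:],s[12:]  3  'aac'
   7  s[12:],s[4:]  1  'a'
   8  s[4:],s[19:]  1  'a'
   9  s[19:],s[17:]  3  'aca'
  10  s[17:],s[13:]  2  'ac'
  11  s[13:],s[7:]  3  'acb'
  12  s[7:],s[0:]  0  ''
  13  s[0:],s[15:]  3  'baa'
  14  s[15:],s[6:]  2  'ba'
  15  s[6:],s[5:]  1  'b'
  16  s[5:],s[9:]  1  'b'
  17  s[9:],s[20:]  0  ''
  18  s[20:],s[10:]  2  'ca'
  19  s[10:],s[18:]  2  'ca'
  20  s[18:],s[14:]  1  'c'
  21  s[14:],s[8:]  2  'cb'

n(n+1)/2 = 22·23/2 = 253
Σ LCP = 0 + 1 + 3 + 3 + 2 + 2 + 3 + 1 + 1 + 3 + 2 + 3 + 0 + 3 + 2 + 1 + 1 + 0 + 2 + 2 + 1 + 2 = 38
distinct = 253 − 38 = 215

215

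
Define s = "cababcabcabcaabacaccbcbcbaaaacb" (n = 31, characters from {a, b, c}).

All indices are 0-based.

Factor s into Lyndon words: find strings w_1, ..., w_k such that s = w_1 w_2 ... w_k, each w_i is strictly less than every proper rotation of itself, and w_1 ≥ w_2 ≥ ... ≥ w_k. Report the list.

emit factor 1: 'c' (i=0, period=1)
emit factor 2: 'ababcabcabc' (i=1, period=11)
emit factor 3: 'aabacaccbcbcb' (i=12, period=13)
emit factor 4: 'aaaacb' (i=25, period=6)

["c", "ababcabcabc", "aabacaccbcbcb", "aaaacb"]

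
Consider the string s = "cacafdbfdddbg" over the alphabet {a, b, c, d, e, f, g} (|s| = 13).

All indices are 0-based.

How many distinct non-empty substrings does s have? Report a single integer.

80

sorted suffixes:
  #0 SA[0]=1  'acafdbfdddbg'
  #1 SA[1]=3  'afdbfdddbg'
  #2 SA[2]=6  'bfdddbg'
  #3 SA[3]=11  'bg'
  #4 SA[4]=0  'cacafdbfdddbg'
  #5 SA[5]=2  'cafdbfdddbg'
  #6 SA[6]=5  'dbfdddbg'
  #7 SA[7]=10  'dbg'
  #8 SA[8]=9  'ddbg'
  #9 SA[9]=8  'dddbg'
  #10 SA[10]=4  'fdbfdddbg'
  #11 SA[11]=7  'fdddbg'
  #12 SA[12]=12  'g'

SA = [1, 3, 6, 11, 0, 2, 5, 10, 9, 8, 4, 7, 12]
rank  pair      lcp
   1  s[1:],s[3:]  1  'a'
   2  s[3:],s[6:]  0  ''
   3  s[6:],s[11:]  1  'b'
   4  s[11:],s[0:]  0  ''
   5  s[0:],s[2:]  2  'ca'
   6  s[2:],s[5:]  0  ''
   7  s[5:],s[10:]  2  'db'
   8  s[10:],s[9:]  1  'd'
   9  s[9:],s[8:]  2  'dd'
  10  s[8:],s[4:]  0  ''
  11  s[4:],s[7:]  2  'fd'
  12  s[7:],s[12:]  0  ''

n(n+1)/2 = 13·14/2 = 91
Σ LCP = 0 + 1 + 0 + 1 + 0 + 2 + 0 + 2 + 1 + 2 + 0 + 2 + 0 = 11
distinct = 91 − 11 = 80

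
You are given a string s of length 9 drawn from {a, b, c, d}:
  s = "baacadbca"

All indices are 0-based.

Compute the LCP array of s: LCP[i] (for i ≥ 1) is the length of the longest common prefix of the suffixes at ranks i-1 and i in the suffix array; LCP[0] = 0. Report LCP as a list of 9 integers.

[0, 1, 1, 1, 0, 1, 0, 2, 0]

sorted suffixes:
  #0 SA[0]=8  'a'
  #1 SA[1]=1  'aacadbca'
  #2 SA[2]=2  'acadbca'
  #3 SA[3]=4  'adbca'
  #4 SA[4]=0  'baacadbca'
  #5 SA[5]=6  'bca'
  #6 SA[6]=7  'ca'
  #7 SA[7]=3  'cadbca'
  #8 SA[8]=5  'dbca'

SA = [8, 1, 2, 4, 0, 6, 7, 3, 5]
i: (SA[i-1],SA[i]) lcp shared
  1: (8,1) 1 'a'
  2: (1,2) 1 'a'
  3: (2,4) 1 'a'
  4: (4,0) 0 ''
  5: (0,6) 1 'b'
  6: (6,7) 0 ''
  7: (7,3) 2 'ca'
  8: (3,5) 0 ''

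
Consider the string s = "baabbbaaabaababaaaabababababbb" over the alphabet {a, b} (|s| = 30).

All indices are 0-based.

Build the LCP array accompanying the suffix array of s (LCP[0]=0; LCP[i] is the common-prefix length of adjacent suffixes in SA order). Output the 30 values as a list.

rank→(start, suffix):
  0 → (15, 'aaaabababababbb')
  1 → (6, 'aaabaababaaaabababababbb')
  2 → (16, 'aaabababababbb')
  3 → (7, 'aabaababaaaabababababbb')
  4 → (10, 'aababaaaabababababbb')
  5 → (17, 'aabababababbb')
  6 → (1, 'aabbbaaabaababaaaabababababbb')
  7 → (13, 'abaaaabababababbb')
  8 → (8, 'abaababaaaabababababbb')
  9 → (11, 'ababaaaabababababbb')
  10 → (18, 'abababababbb')
  11 → (20, 'ababababbb')
  12 → (22, 'abababbb')
  13 → (24, 'ababbb')
  14 → (26, 'abbb')
  15 → (2, 'abbbaaabaababaaaabababababbb')
  16 → (29, 'b')
  17 → (14, 'baaaabababababbb')
  18 → (5, 'baaabaababaaaabababababbb')
  19 → (9, 'baababaaaabababababbb')
  20 → (0, 'baabbbaaabaababaaaabababababbb')
  21 → (12, 'babaaaabababababbb')
  22 → (19, 'bababababbb')
  23 → (21, 'babababbb')
  24 → (23, 'bababbb')
  25 → (25, 'babbb')
  26 → (28, 'bb')
  27 → (4, 'bbaaabaababaaaabababababbb')
  28 → (27, 'bbb')
  29 → (3, 'bbbaaabaababaaaabababababbb')

SA = [15, 6, 16, 7, 10, 17, 1, 13, 8, 11, 18, 20, 22, 24, 26, 2, 29, 14, 5, 9, 0, 12, 19, 21, 23, 25, 28, 4, 27, 3]
i: (SA[i-1],SA[i]) lcp shared
  1: (15,6) 3 'aaa'
  2: (6,16) 5 'aaaba'
  3: (16,7) 2 'aa'
  4: (7,10) 4 'aaba'
  5: (10,17) 6 'aababa'
  6: (17,1) 3 'aab'
  7: (1,13) 1 'a'
  8: (13,8) 4 'abaa'
  9: (8,11) 3 'aba'
  10: (11,18) 5 'ababa'
  11: (18,20) 8 'abababab'
  12: (20,22) 6 'ababab'
  13: (22,24) 4 'abab'
  14: (24,26) 2 'ab'
  15: (26,2) 4 'abbb'
  16: (2,29) 0 ''
  17: (29,14) 1 'b'
  18: (14,5) 4 'baaa'
  19: (5,9) 3 'baa'
  20: (9,0) 4 'baab'
  21: (0,12) 2 'ba'
  22: (12,19) 4 'baba'
  23: (19,21) 7 'bababab'
  24: (21,23) 5 'babab'
  25: (23,25) 3 'bab'
  26: (25,28) 1 'b'
  27: (28,4) 2 'bb'
  28: (4,27) 2 'bb'
  29: (27,3) 3 'bbb'

[0, 3, 5, 2, 4, 6, 3, 1, 4, 3, 5, 8, 6, 4, 2, 4, 0, 1, 4, 3, 4, 2, 4, 7, 5, 3, 1, 2, 2, 3]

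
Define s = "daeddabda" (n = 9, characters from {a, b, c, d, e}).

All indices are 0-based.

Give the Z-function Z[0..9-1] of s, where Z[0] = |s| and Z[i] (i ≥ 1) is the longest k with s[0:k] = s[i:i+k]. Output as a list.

[9, 0, 0, 1, 2, 0, 0, 2, 0]

Z[0]=9
i=1: fresh scan; Z[1]=0
i=2: fresh scan; Z[2]=0
i=3: fresh scan; Z[3]=1 extend→box=[3,4)
i=4: fresh scan; Z[4]=2 extend→box=[4,6)
i=5: min(r-i=1, Z[1]=0)=0; Z[5]=0
i=6: fresh scan; Z[6]=0
i=7: fresh scan; Z[7]=2 extend→box=[7,9)
i=8: min(r-i=1, Z[1]=0)=0; Z[8]=0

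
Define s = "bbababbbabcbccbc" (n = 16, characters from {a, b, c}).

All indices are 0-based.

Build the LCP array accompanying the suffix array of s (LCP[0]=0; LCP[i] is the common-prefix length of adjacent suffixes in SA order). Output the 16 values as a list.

rank→(start, suffix):
  0 → (2, 'ababbbabcbccbc')
  1 → (4, 'abbbabcbccbc')
  2 → (8, 'abcbccbc')
  3 → (1, 'bababbbabcbccbc')
  4 → (3, 'babbbabcbccbc')
  5 → (7, 'babcbccbc')
  6 → (0, 'bbababbbabcbccbc')
  7 → (6, 'bbabcbccbc')
  8 → (5, 'bbbabcbccbc')
  9 → (14, 'bc')
  10 → (9, 'bcbccbc')
  11 → (11, 'bccbc')
  12 → (15, 'c')
  13 → (13, 'cbc')
  14 → (10, 'cbccbc')
  15 → (12, 'ccbc')

SA = [2, 4, 8, 1, 3, 7, 0, 6, 5, 14, 9, 11, 15, 13, 10, 12]
i: (SA[i-1],SA[i]) lcp shared
  1: (2,4) 2 'ab'
  2: (4,8) 2 'ab'
  3: (8,1) 0 ''
  4: (1,3) 3 'bab'
  5: (3,7) 3 'bab'
  6: (7,0) 1 'b'
  7: (0,6) 4 'bbab'
  8: (6,5) 2 'bb'
  9: (5,14) 1 'b'
  10: (14,9) 2 'bc'
  11: (9,11) 2 'bc'
  12: (11,15) 0 ''
  13: (15,13) 1 'c'
  14: (13,10) 3 'cbc'
  15: (10,12) 1 'c'

[0, 2, 2, 0, 3, 3, 1, 4, 2, 1, 2, 2, 0, 1, 3, 1]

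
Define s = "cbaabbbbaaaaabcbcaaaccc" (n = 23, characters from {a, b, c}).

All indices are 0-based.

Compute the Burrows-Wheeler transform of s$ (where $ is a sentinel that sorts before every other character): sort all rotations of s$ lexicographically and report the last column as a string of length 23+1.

rank  rotation                  last
    0  $cbaabbbbaaaaabcbcaaaccc  c
    1  aaaaabcbcaaaccc$cbaabbbb  b
    2  aaaabcbcaaaccc$cbaabbbba  a
    3  aaabcbcaaaccc$cbaabbbbaa  a
    4  aaaccc$cbaabbbbaaaaabcbc  c
    5  aabbbbaaaaabcbcaaaccc$cb  b
    6  aabcbcaaaccc$cbaabbbbaaa  a
    7  aaccc$cbaabbbbaaaaabcbca  a
    8  abbbbaaaaabcbcaaaccc$cba  a
    9  abcbcaaaccc$cbaabbbbaaaa  a
   10  accc$cbaabbbbaaaaabcbcaa  a
   11  baaaaabcbcaaaccc$cbaabbb  b
   12  baabbbbaaaaabcbcaaaccc$c  c
   13  bbaaaaabcbcaaaccc$cbaabb  b
   14  bbbaaaaabcbcaaaccc$cbaab  b
   15  bbbbaaaaabcbcaaaccc$cbaa  a
   16  bcaaaccc$cbaabbbbaaaaabc  c
   17  bcbcaaaccc$cbaabbbbaaaaa  a
   18  c$cbaabbbbaaaaabcbcaaacc  c
   19  caaaccc$cbaabbbbaaaaabcb  b
   20  cbaabbbbaaaaabcbcaaaccc$  $
   21  cbcaaaccc$cbaabbbbaaaaab  b
   22  cc$cbaabbbbaaaaabcbcaaac  c
   23  ccc$cbaabbbbaaaaabcbcaaa  a

cbaacbaaaaabcbbacacb$bca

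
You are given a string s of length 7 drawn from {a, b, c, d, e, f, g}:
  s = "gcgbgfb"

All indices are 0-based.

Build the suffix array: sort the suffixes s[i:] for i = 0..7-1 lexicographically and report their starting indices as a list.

sorted suffixes:
  #0 SA[0]=6  'b'
  #1 SA[1]=3  'bgfb'
  #2 SA[2]=1  'cgbgfb'
  #3 SA[3]=5  'fb'
  #4 SA[4]=2  'gbgfb'
  #5 SA[5]=0  'gcgbgfb'
  #6 SA[6]=4  'gfb'

[6, 3, 1, 5, 2, 0, 4]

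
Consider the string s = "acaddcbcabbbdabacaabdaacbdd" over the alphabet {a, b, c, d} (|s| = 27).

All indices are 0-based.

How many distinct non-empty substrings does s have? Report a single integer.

340

rank→(start, suffix):
  0 → (17, 'aabdaacbdd')
  1 → (21, 'aacbdd')
  2 → (13, 'abacaabdaacbdd')
  3 → (8, 'abbbdabacaabdaacbdd')
  4 → (18, 'abdaacbdd')
  5 → (15, 'acaabdaacbdd')
  6 → (0, 'acaddcbcabbbdabacaabdaacbdd')
  7 → (22, 'acbdd')
  8 → (2, 'addcbcabbbdabacaabdaacbdd')
  9 → (14, 'bacaabdaacbdd')
  10 → (9, 'bbbdabacaabdaacbdd')
  11 → (10, 'bbdabacaabdaacbdd')
  12 → (6, 'bcabbbdabacaabdaacbdd')
  13 → (19, 'bdaacbdd')
  14 → (11, 'bdabacaabdaacbdd')
  15 → (24, 'bdd')
  16 → (16, 'caabdaacbdd')
  17 → (7, 'cabbbdabacaabdaacbdd')
  18 → (1, 'caddcbcabbbdabacaabdaacbdd')
  19 → (5, 'cbcabbbdabacaabdaacbdd')
  20 → (23, 'cbdd')
  21 → (26, 'd')
  22 → (20, 'daacbdd')
  23 → (12, 'dabacaabdaacbdd')
  24 → (4, 'dcbcabbbdabacaabdaacbdd')
  25 → (25, 'dd')
  26 → (3, 'ddcbcabbbdabacaabdaacbdd')

SA = [17, 21, 13, 8, 18, 15, 0, 22, 2, 14, 9, 10, 6, 19, 11, 24, 16, 7, 1, 5, 23, 26, 20, 12, 4, 25, 3]
[i] adj suffixes → lcp
  [1] 17/21 → 2 ('aa')
  [2] 21/13 → 1 ('a')
  [3] 13/8 → 2 ('ab')
  [4] 8/18 → 2 ('ab')
  [5] 18/15 → 1 ('a')
  [6] 15/0 → 3 ('aca')
  [7] 0/22 → 2 ('ac')
  [8] 22/2 → 1 ('a')
  [9] 2/14 → 0 ('')
  [10] 14/9 → 1 ('b')
  [11] 9/10 → 2 ('bb')
  [12] 10/6 → 1 ('b')
  [13] 6/19 → 1 ('b')
  [14] 19/11 → 3 ('bda')
  [15] 11/24 → 2 ('bd')
  [16] 24/16 → 0 ('')
  [17] 16/7 → 2 ('ca')
  [18] 7/1 → 2 ('ca')
  [19] 1/5 → 1 ('c')
  [20] 5/23 → 2 ('cb')
  [21] 23/26 → 0 ('')
  [22] 26/20 → 1 ('d')
  [23] 20/12 → 2 ('da')
  [24] 12/4 → 1 ('d')
  [25] 4/25 → 1 ('d')
  [26] 25/3 → 2 ('dd')

n(n+1)/2 = 27·28/2 = 378
Σ LCP = 0 + 2 + 1 + 2 + 2 + 1 + 3 + 2 + 1 + 0 + 1 + 2 + 1 + 1 + 3 + 2 + 0 + 2 + 2 + 1 + 2 + 0 + 1 + 2 + 1 + 1 + 2 = 38
distinct = 378 − 38 = 340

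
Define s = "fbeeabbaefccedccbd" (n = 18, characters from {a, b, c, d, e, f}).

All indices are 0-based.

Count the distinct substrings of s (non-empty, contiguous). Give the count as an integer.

rank→(start, suffix):
  0 → (4, 'abbaefccedccbd')
  1 → (7, 'aefccedccbd')
  2 → (6, 'baefccedccbd')
  3 → (5, 'bbaefccedccbd')
  4 → (16, 'bd')
  5 → (1, 'beeabbaefccedccbd')
  6 → (15, 'cbd')
  7 → (14, 'ccbd')
  8 → (10, 'ccedccbd')
  9 → (11, 'cedccbd')
  10 → (17, 'd')
  11 → (13, 'dccbd')
  12 → (3, 'eabbaefccedccbd')
  13 → (12, 'edccbd')
  14 → (2, 'eeabbaefccedccbd')
  15 → (8, 'efccedccbd')
  16 → (0, 'fbeeabbaefccedccbd')
  17 → (9, 'fccedccbd')

SA = [4, 7, 6, 5, 16, 1, 15, 14, 10, 11, 17, 13, 3, 12, 2, 8, 0, 9]
i: (SA[i-1],SA[i]) lcp shared
  1: (4,7) 1 'a'
  2: (7,6) 0 ''
  3: (6,5) 1 'b'
  4: (5,16) 1 'b'
  5: (16,1) 1 'b'
  6: (1,15) 0 ''
  7: (15,14) 1 'c'
  8: (14,10) 2 'cc'
  9: (10,11) 1 'c'
  10: (11,17) 0 ''
  11: (17,13) 1 'd'
  12: (13,3) 0 ''
  13: (3,12) 1 'e'
  14: (12,2) 1 'e'
  15: (2,8) 1 'e'
  16: (8,0) 0 ''
  17: (0,9) 1 'f'

n(n+1)/2 = 18·19/2 = 171
Σ LCP = 0 + 1 + 0 + 1 + 1 + 1 + 0 + 1 + 2 + 1 + 0 + 1 + 0 + 1 + 1 + 1 + 0 + 1 = 13
distinct = 171 − 13 = 158

158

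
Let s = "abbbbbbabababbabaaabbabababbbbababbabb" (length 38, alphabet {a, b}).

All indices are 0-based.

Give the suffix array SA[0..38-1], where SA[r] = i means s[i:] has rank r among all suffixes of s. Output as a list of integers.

[16, 17, 14, 7, 21, 9, 30, 23, 35, 11, 18, 32, 25, 0, 37, 15, 13, 6, 20, 8, 29, 22, 34, 10, 31, 24, 36, 12, 5, 19, 28, 33, 4, 27, 3, 26, 2, 1]

sorted suffixes:
  #0 SA[0]=16  'aaabbabababbbbababbabb'
  #1 SA[1]=17  'aabbabababbbbababbabb'
  #2 SA[2]=14  'abaaabbabababbbbababbabb'
  #3 SA[3]=7  'abababbabaaabbabababbbbababbabb'
  #4 SA[4]=21  'abababbbbababbabb'
  #5 SA[5]=9  'ababbabaaabbabababbbbababbabb'
  #6 SA[6]=30  'ababbabb'
  #7 SA[7]=23  'ababbbbababbabb'
  #8 SA[8]=35  'abb'
  #9 SA[9]=11  'abbabaaabbabababbbbababbabb'
  #10 SA[10]=18  'abbabababbbbababbabb'
  #11 SA[11]=32  'abbabb'
  #12 SA[12]=25  'abbbbababbabb'
  #13 SA[13]=0  'abbbbbbabababbabaaabbabababbbbababbabb'
  #14 SA[14]=37  'b'
  #15 SA[15]=15  'baaabbabababbbbababbabb'
  #16 SA[16]=13  'babaaabbabababbbbababbabb'
  #17 SA[17]=6  'babababbabaaabbabababbbbababbabb'
  #18 SA[18]=20  'babababbbbababbabb'
  #19 SA[19]=8  'bababbabaaabbabababbbbababbabb'
  #20 SA[20]=29  'bababbabb'
  #21 SA[21]=22  'bababbbbababbabb'
  #22 SA[22]=34  'babb'
  #23 SA[23]=10  'babbabaaabbabababbbbababbabb'
  #24 SA[24]=31  'babbabb'
  #25 SA[25]=24  'babbbbababbabb'
  #26 SA[26]=36  'bb'
  #27 SA[27]=12  'bbabaaabbabababbbbababbabb'
  #28 SA[28]=5  'bbabababbabaaabbabababbbbababbabb'
  #29 SA[29]=19  'bbabababbbbababbabb'
  #30 SA[30]=28  'bbababbabb'
  #31 SA[31]=33  'bbabb'
  #32 SA[32]=4  'bbbabababbabaaabbabababbbbababbabb'
  #33 SA[33]=27  'bbbababbabb'
  #34 SA[34]=3  'bbbbabababbabaaabbabababbbbababbabb'
  #35 SA[35]=26  'bbbbababbabb'
  #36 SA[36]=2  'bbbbbabababbabaaabbabababbbbababbabb'
  #37 SA[37]=1  'bbbbbbabababbabaaabbabababbbbababbabb'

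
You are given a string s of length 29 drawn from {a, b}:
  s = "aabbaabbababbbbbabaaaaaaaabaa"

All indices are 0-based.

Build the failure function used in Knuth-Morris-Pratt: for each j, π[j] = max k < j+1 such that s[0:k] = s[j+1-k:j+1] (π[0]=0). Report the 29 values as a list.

π[0] = 0
j=1 s[j]='a': π[1]=1 (border 'a')
j=2 s[j]='b': k: 1→0; π[2]=0 (border '')
j=3 s[j]='b': π[3]=0 (border '')
j=4 s[j]='a': π[4]=1 (border 'a')
j=5 s[j]='a': π[5]=2 (border 'aa')
j=6 s[j]='b': π[6]=3 (border 'aab')
j=7 s[j]='b': π[7]=4 (border 'aabb')
j=8 s[j]='a': π[8]=5 (border 'aabba')
j=9 s[j]='b': k: 5→1→0; π[9]=0 (border '')
j=10 s[j]='a': π[10]=1 (border 'a')
j=11 s[j]='b': k: 1→0; π[11]=0 (border '')
j=12 s[j]='b': π[12]=0 (border '')
j=13 s[j]='b': π[13]=0 (border '')
j=14 s[j]='b': π[14]=0 (border '')
j=15 s[j]='b': π[15]=0 (border '')
j=16 s[j]='a': π[16]=1 (border 'a')
j=17 s[j]='b': k: 1→0; π[17]=0 (border '')
j=18 s[j]='a': π[18]=1 (border 'a')
j=19 s[j]='a': π[19]=2 (border 'aa')
j=20 s[j]='a': k: 2→1; π[20]=2 (border 'aa')
j=21 s[j]='a': k: 2→1; π[21]=2 (border 'aa')
j=22 s[j]='a': k: 2→1; π[22]=2 (border 'aa')
j=23 s[j]='a': k: 2→1; π[23]=2 (border 'aa')
j=24 s[j]='a': k: 2→1; π[24]=2 (border 'aa')
j=25 s[j]='a': k: 2→1; π[25]=2 (border 'aa')
j=26 s[j]='b': π[26]=3 (border 'aab')
j=27 s[j]='a': k: 3→0; π[27]=1 (border 'a')
j=28 s[j]='a': π[28]=2 (border 'aa')

[0, 1, 0, 0, 1, 2, 3, 4, 5, 0, 1, 0, 0, 0, 0, 0, 1, 0, 1, 2, 2, 2, 2, 2, 2, 2, 3, 1, 2]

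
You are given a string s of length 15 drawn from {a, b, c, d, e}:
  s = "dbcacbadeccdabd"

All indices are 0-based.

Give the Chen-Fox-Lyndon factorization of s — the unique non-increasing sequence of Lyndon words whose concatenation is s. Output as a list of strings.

["d", "bc", "acbadeccd", "abd"]

emit factor 1: 'd' (i=0, period=1)
emit factor 2: 'bc' (i=1, period=2)
emit factor 3: 'acbadeccd' (i=3, period=9)
emit factor 4: 'abd' (i=12, period=3)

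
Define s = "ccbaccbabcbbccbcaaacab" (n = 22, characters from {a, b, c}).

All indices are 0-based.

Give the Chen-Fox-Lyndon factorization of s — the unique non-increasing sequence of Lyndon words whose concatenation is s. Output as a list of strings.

emit factor 1: 'c' (i=0, period=1)
emit factor 2: 'c' (i=1, period=1)
emit factor 3: 'b' (i=2, period=1)
emit factor 4: 'accb' (i=3, period=4)
emit factor 5: 'abcbbccbc' (i=7, period=9)
emit factor 6: 'aaacab' (i=16, period=6)

["c", "c", "b", "accb", "abcbbccbc", "aaacab"]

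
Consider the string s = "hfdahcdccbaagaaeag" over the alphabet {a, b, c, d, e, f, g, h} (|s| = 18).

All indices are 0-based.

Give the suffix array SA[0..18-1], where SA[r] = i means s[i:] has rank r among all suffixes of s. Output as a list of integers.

rank | idx | suffix
   0 |  13 | aaeag
   1 |  10 | aagaaeag
   2 |  14 | aeag
   3 |  16 | ag
   4 |  11 | agaaeag
   5 |   3 | ahcdccbaagaaeag
   6 |   9 | baagaaeag
   7 |   8 | cbaagaaeag
   8 |   7 | ccbaagaaeag
   9 |   5 | cdccbaagaaeag
  10 |   2 | dahcdccbaagaaeag
  11 |   6 | dccbaagaaeag
  12 |  15 | eag
  13 |   1 | fdahcdccbaagaaeag
  14 |  17 | g
  15 |  12 | gaaeag
  16 |   4 | hcdccbaagaaeag
  17 |   0 | hfdahcdccbaagaaeag

[13, 10, 14, 16, 11, 3, 9, 8, 7, 5, 2, 6, 15, 1, 17, 12, 4, 0]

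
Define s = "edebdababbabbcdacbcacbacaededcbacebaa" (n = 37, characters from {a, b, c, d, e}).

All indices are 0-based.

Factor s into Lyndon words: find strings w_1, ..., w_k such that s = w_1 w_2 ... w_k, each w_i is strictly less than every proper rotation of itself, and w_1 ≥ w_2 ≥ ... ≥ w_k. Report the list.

["e", "de", "bd", "ababbabbcdacbcacbacaededcbaceb", "a", "a"]

emit factor 1: 'e' (i=0, period=1)
emit factor 2: 'de' (i=1, period=2)
emit factor 3: 'bd' (i=3, period=2)
emit factor 4: 'ababbabbcdacbcacbacaededcbaceb' (i=5, period=30)
emit factor 5: 'a' (i=35, period=1)
emit factor 6: 'a' (i=36, period=1)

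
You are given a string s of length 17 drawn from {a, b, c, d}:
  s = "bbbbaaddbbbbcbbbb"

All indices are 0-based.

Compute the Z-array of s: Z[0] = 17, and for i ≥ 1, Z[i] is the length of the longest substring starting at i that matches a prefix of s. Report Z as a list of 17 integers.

Z[0]=17
i=1: outside box; Z[1]=3 scan→box=[1,4)
i=2: min(r-i=2, Z[1]=3)=2; Z[2]=2
i=3: min(r-i=1, Z[2]=2)=1; Z[3]=1
i=4: outside box; Z[4]=0
i=5: outside box; Z[5]=0
i=6: outside box; Z[6]=0
i=7: outside box; Z[7]=0
i=8: outside box; Z[8]=4 scan→box=[8,12)
i=9: min(r-i=3, Z[1]=3)=3; Z[9]=3
i=10: min(r-i=2, Z[2]=2)=2; Z[10]=2
i=11: min(r-i=1, Z[3]=1)=1; Z[11]=1
i=12: outside box; Z[12]=0
i=13: outside box; Z[13]=4 scan→box=[13,17)
i=14: min(r-i=3, Z[1]=3)=3; Z[14]=3
i=15: min(r-i=2, Z[2]=2)=2; Z[15]=2
i=16: min(r-i=1, Z[3]=1)=1; Z[16]=1

[17, 3, 2, 1, 0, 0, 0, 0, 4, 3, 2, 1, 0, 4, 3, 2, 1]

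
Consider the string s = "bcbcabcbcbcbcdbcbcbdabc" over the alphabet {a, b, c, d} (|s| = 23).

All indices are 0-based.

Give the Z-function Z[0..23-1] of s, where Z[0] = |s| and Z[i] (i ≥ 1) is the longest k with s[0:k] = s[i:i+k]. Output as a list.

Z[0]=23
i=1: i≥r, start 0; Z[1]=0
i=2: i≥r, start 0; Z[2]=2 grow→box=[2,4)
i=3: min(r-i=1, Z[1]=0)=0; Z[3]=0
i=4: i≥r, start 0; Z[4]=0
i=5: i≥r, start 0; Z[5]=4 grow→box=[5,9)
i=6: min(r-i=3, Z[1]=0)=0; Z[6]=0
i=7: min(r-i=2, Z[2]=2)=2; Z[7]=4 grow→box=[7,11)
i=8: min(r-i=3, Z[1]=0)=0; Z[8]=0
i=9: min(r-i=2, Z[2]=2)=2; Z[9]=4 grow→box=[9,13)
i=10: min(r-i=3, Z[1]=0)=0; Z[10]=0
i=11: min(r-i=2, Z[2]=2)=2; Z[11]=2
i=12: min(r-i=1, Z[3]=0)=0; Z[12]=0
i=13: i≥r, start 0; Z[13]=0
i=14: i≥r, start 0; Z[14]=4 grow→box=[14,18)
i=15: min(r-i=3, Z[1]=0)=0; Z[15]=0
i=16: min(r-i=2, Z[2]=2)=2; Z[16]=3 grow→box=[16,19)
i=17: min(r-i=2, Z[1]=0)=0; Z[17]=0
i=18: min(r-i=1, Z[2]=2)=1; Z[18]=1
i=19: i≥r, start 0; Z[19]=0
i=20: i≥r, start 0; Z[20]=0
i=21: i≥r, start 0; Z[21]=2 grow→box=[21,23)
i=22: min(r-i=1, Z[1]=0)=0; Z[22]=0

[23, 0, 2, 0, 0, 4, 0, 4, 0, 4, 0, 2, 0, 0, 4, 0, 3, 0, 1, 0, 0, 2, 0]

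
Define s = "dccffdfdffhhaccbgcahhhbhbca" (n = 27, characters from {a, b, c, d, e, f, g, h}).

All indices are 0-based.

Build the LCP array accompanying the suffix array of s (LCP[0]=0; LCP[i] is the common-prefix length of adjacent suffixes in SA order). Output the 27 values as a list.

rank | idx | suffix
   0 |  26 | a
   1 |  12 | accbgcahhhbhbca
   2 |  18 | ahhhbhbca
   3 |  24 | bca
   4 |  15 | bgcahhhbhbca
   5 |  22 | bhbca
   6 |  25 | ca
   7 |  17 | cahhhbhbca
   8 |  14 | cbgcahhhbhbca
   9 |  13 | ccbgcahhhbhbca
  10 |   1 | ccffdfdffhhaccbgcahhhbhbca
  11 |   2 | cffdfdffhhaccbgcahhhbhbca
  12 |   0 | dccffdfdffhhaccbgcahhhbhbca
  13 |   5 | dfdffhhaccbgcahhhbhbca
  14 |   7 | dffhhaccbgcahhhbhbca
  15 |   4 | fdfdffhhaccbgcahhhbhbca
  16 |   6 | fdffhhaccbgcahhhbhbca
  17 |   3 | ffdfdffhhaccbgcahhhbhbca
  18 |   8 | ffhhaccbgcahhhbhbca
  19 |   9 | fhhaccbgcahhhbhbca
  20 |  16 | gcahhhbhbca
  21 |  11 | haccbgcahhhbhbca
  22 |  23 | hbca
  23 |  21 | hbhbca
  24 |  10 | hhaccbgcahhhbhbca
  25 |  20 | hhbhbca
  26 |  19 | hhhbhbca

SA = [26, 12, 18, 24, 15, 22, 25, 17, 14, 13, 1, 2, 0, 5, 7, 4, 6, 3, 8, 9, 16, 11, 23, 21, 10, 20, 19]
i: (SA[i-1],SA[i]) lcp shared
  1: (26,12) 1 'a'
  2: (12,18) 1 'a'
  3: (18,24) 0 ''
  4: (24,15) 1 'b'
  5: (15,22) 1 'b'
  6: (22,25) 0 ''
  7: (25,17) 2 'ca'
  8: (17,14) 1 'c'
  9: (14,13) 1 'c'
  10: (13,1) 2 'cc'
  11: (1,2) 1 'c'
  12: (2,0) 0 ''
  13: (0,5) 1 'd'
  14: (5,7) 2 'df'
  15: (7,4) 0 ''
  16: (4,6) 3 'fdf'
  17: (6,3) 1 'f'
  18: (3,8) 2 'ff'
  19: (8,9) 1 'f'
  20: (9,16) 0 ''
  21: (16,11) 0 ''
  22: (11,23) 1 'h'
  23: (23,21) 2 'hb'
  24: (21,10) 1 'h'
  25: (10,20) 2 'hh'
  26: (20,19) 2 'hh'

[0, 1, 1, 0, 1, 1, 0, 2, 1, 1, 2, 1, 0, 1, 2, 0, 3, 1, 2, 1, 0, 0, 1, 2, 1, 2, 2]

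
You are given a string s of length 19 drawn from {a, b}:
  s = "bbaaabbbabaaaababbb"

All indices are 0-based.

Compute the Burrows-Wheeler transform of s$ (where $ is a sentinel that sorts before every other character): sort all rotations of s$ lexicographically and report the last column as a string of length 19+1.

rank  rotation              last
    0  $bbaaabbbabaaaababbb  b
    1  aaaababbb$bbaaabbbab  b
    2  aaababbb$bbaaabbbaba  a
    3  aaabbbabaaaababbb$bb  b
    4  aababbb$bbaaabbbabaa  a
    5  aabbbabaaaababbb$bba  a
    6  abaaaababbb$bbaaabbb  b
    7  ababbb$bbaaabbbabaaa  a
    8  abbb$bbaaabbbabaaaab  b
    9  abbbabaaaababbb$bbaa  a
   10  b$bbaaabbbabaaaababb  b
   11  baaaababbb$bbaaabbba  a
   12  baaabbbabaaaababbb$b  b
   13  babaaaababbb$bbaaabb  b
   14  babbb$bbaaabbbabaaaa  a
   15  bb$bbaaabbbabaaaabab  b
   16  bbaaabbbabaaaababbb$  $
   17  bbabaaaababbb$bbaaab  b
   18  bbb$bbaaabbbabaaaaba  a
   19  bbbabaaaababbb$bbaaa  a

bbabaababababbab$baa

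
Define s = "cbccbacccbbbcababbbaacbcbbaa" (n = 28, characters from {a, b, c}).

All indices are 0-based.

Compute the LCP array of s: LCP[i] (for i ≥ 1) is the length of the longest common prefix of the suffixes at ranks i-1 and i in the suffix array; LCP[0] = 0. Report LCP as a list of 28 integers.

sorted suffixes:
  #0 SA[0]=27  'a'
  #1 SA[1]=26  'aa'
  #2 SA[2]=19  'aacbcbbaa'
  #3 SA[3]=13  'ababbbaacbcbbaa'
  #4 SA[4]=15  'abbbaacbcbbaa'
  #5 SA[5]=20  'acbcbbaa'
  #6 SA[6]=5  'acccbbbcababbbaacbcbbaa'
  #7 SA[7]=25  'baa'
  #8 SA[8]=18  'baacbcbbaa'
  #9 SA[9]=14  'babbbaacbcbbaa'
  #10 SA[10]=4  'bacccbbbcababbbaacbcbbaa'
  #11 SA[11]=24  'bbaa'
  #12 SA[12]=17  'bbaacbcbbaa'
  #13 SA[13]=16  'bbbaacbcbbaa'
  #14 SA[14]=9  'bbbcababbbaacbcbbaa'
  #15 SA[15]=10  'bbcababbbaacbcbbaa'
  #16 SA[16]=11  'bcababbbaacbcbbaa'
  #17 SA[17]=22  'bcbbaa'
  #18 SA[18]=1  'bccbacccbbbcababbbaacbcbbaa'
  #19 SA[19]=12  'cababbbaacbcbbaa'
  #20 SA[20]=3  'cbacccbbbcababbbaacbcbbaa'
  #21 SA[21]=23  'cbbaa'
  #22 SA[22]=8  'cbbbcababbbaacbcbbaa'
  #23 SA[23]=21  'cbcbbaa'
  #24 SA[24]=0  'cbccbacccbbbcababbbaacbcbbaa'
  #25 SA[25]=2  'ccbacccbbbcababbbaacbcbbaa'
  #26 SA[26]=7  'ccbbbcababbbaacbcbbaa'
  #27 SA[27]=6  'cccbbbcababbbaacbcbbaa'

SA = [27, 26, 19, 13, 15, 20, 5, 25, 18, 14, 4, 24, 17, 16, 9, 10, 11, 22, 1, 12, 3, 23, 8, 21, 0, 2, 7, 6]
i: (SA[i-1],SA[i]) lcp shared
  1: (27,26) 1 'a'
  2: (26,19) 2 'aa'
  3: (19,13) 1 'a'
  4: (13,15) 2 'ab'
  5: (15,20) 1 'a'
  6: (20,5) 2 'ac'
  7: (5,25) 0 ''
  8: (25,18) 3 'baa'
  9: (18,14) 2 'ba'
  10: (14,4) 2 'ba'
  11: (4,24) 1 'b'
  12: (24,17) 4 'bbaa'
  13: (17,16) 2 'bb'
  14: (16,9) 3 'bbb'
  15: (9,10) 2 'bb'
  16: (10,11) 1 'b'
  17: (11,22) 2 'bc'
  18: (22,1) 2 'bc'
  19: (1,12) 0 ''
  20: (12,3) 1 'c'
  21: (3,23) 2 'cb'
  22: (23,8) 3 'cbb'
  23: (8,21) 2 'cb'
  24: (21,0) 3 'cbc'
  25: (0,2) 1 'c'
  26: (2,7) 3 'ccb'
  27: (7,6) 2 'cc'

[0, 1, 2, 1, 2, 1, 2, 0, 3, 2, 2, 1, 4, 2, 3, 2, 1, 2, 2, 0, 1, 2, 3, 2, 3, 1, 3, 2]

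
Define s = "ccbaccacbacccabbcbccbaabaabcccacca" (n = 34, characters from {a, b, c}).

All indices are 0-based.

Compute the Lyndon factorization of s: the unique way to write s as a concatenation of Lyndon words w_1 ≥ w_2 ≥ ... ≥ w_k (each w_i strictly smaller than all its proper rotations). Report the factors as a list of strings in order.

emit factor 1: 'c' (i=0, period=1)
emit factor 2: 'c' (i=1, period=1)
emit factor 3: 'b' (i=2, period=1)
emit factor 4: 'acc' (i=3, period=3)
emit factor 5: 'acbaccc' (i=6, period=7)
emit factor 6: 'abbcbccb' (i=13, period=8)
emit factor 7: 'aabaabcccacc' (i=21, period=12)
emit factor 8: 'a' (i=33, period=1)

["c", "c", "b", "acc", "acbaccc", "abbcbccb", "aabaabcccacc", "a"]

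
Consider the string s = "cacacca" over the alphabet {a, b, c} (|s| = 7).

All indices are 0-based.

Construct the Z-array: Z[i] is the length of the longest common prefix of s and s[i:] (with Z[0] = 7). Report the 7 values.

[7, 0, 3, 0, 1, 2, 0]

Z[0]=7
i=1: outside box; Z[1]=0
i=2: outside box; Z[2]=3 scan→box=[2,5)
i=3: min(r-i=2, Z[1]=0)=0; Z[3]=0
i=4: min(r-i=1, Z[2]=3)=1; Z[4]=1
i=5: outside box; Z[5]=2 scan→box=[5,7)
i=6: min(r-i=1, Z[1]=0)=0; Z[6]=0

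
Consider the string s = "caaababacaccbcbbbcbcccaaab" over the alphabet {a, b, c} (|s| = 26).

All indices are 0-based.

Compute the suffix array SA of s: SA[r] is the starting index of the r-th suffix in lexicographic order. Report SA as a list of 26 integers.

rank→(start, suffix):
  0 → (22, 'aaab')
  1 → (1, 'aaababacaccbcbbbcbcccaaab')
  2 → (23, 'aab')
  3 → (2, 'aababacaccbcbbbcbcccaaab')
  4 → (24, 'ab')
  5 → (3, 'ababacaccbcbbbcbcccaaab')
  6 → (5, 'abacaccbcbbbcbcccaaab')
  7 → (7, 'acaccbcbbbcbcccaaab')
  8 → (9, 'accbcbbbcbcccaaab')
  9 → (25, 'b')
  10 → (4, 'babacaccbcbbbcbcccaaab')
  11 → (6, 'bacaccbcbbbcbcccaaab')
  12 → (14, 'bbbcbcccaaab')
  13 → (15, 'bbcbcccaaab')
  14 → (12, 'bcbbbcbcccaaab')
  15 → (16, 'bcbcccaaab')
  16 → (18, 'bcccaaab')
  17 → (21, 'caaab')
  18 → (0, 'caaababacaccbcbbbcbcccaaab')
  19 → (8, 'caccbcbbbcbcccaaab')
  20 → (13, 'cbbbcbcccaaab')
  21 → (11, 'cbcbbbcbcccaaab')
  22 → (17, 'cbcccaaab')
  23 → (20, 'ccaaab')
  24 → (10, 'ccbcbbbcbcccaaab')
  25 → (19, 'cccaaab')

[22, 1, 23, 2, 24, 3, 5, 7, 9, 25, 4, 6, 14, 15, 12, 16, 18, 21, 0, 8, 13, 11, 17, 20, 10, 19]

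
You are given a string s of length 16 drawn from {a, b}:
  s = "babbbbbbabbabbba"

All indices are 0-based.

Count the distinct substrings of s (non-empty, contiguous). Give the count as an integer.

sorted suffixes:
  #0 SA[0]=15  'a'
  #1 SA[1]=8  'abbabbba'
  #2 SA[2]=11  'abbba'
  #3 SA[3]=1  'abbbbbbabbabbba'
  #4 SA[4]=14  'ba'
  #5 SA[5]=7  'babbabbba'
  #6 SA[6]=10  'babbba'
  #7 SA[7]=0  'babbbbbbabbabbba'
  #8 SA[8]=13  'bba'
  #9 SA[9]=6  'bbabbabbba'
  #10 SA[10]=9  'bbabbba'
  #11 SA[11]=12  'bbba'
  #12 SA[12]=5  'bbbabbabbba'
  #13 SA[13]=4  'bbbbabbabbba'
  #14 SA[14]=3  'bbbbbabbabbba'
  #15 SA[15]=2  'bbbbbbabbabbba'

SA = [15, 8, 11, 1, 14, 7, 10, 0, 13, 6, 9, 12, 5, 4, 3, 2]
i: (SA[i-1],SA[i]) lcp shared
  1: (15,8) 1 'a'
  2: (8,11) 3 'abb'
  3: (11,1) 4 'abbb'
  4: (1,14) 0 ''
  5: (14,7) 2 'ba'
  6: (7,10) 4 'babb'
  7: (10,0) 5 'babbb'
  8: (0,13) 1 'b'
  9: (13,6) 3 'bba'
  10: (6,9) 5 'bbabb'
  11: (9,12) 2 'bb'
  12: (12,5) 4 'bbba'
  13: (5,4) 3 'bbb'
  14: (4,3) 4 'bbbb'
  15: (3,2) 5 'bbbbb'

n(n+1)/2 = 16·17/2 = 136
Σ LCP = 0 + 1 + 3 + 4 + 0 + 2 + 4 + 5 + 1 + 3 + 5 + 2 + 4 + 3 + 4 + 5 = 46
distinct = 136 − 46 = 90

90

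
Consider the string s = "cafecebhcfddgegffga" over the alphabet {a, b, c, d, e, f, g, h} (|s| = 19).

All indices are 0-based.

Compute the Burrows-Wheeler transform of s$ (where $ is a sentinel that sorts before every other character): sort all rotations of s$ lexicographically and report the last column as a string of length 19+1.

agce$ehfdcfgcagffdeb

rank  rotation              last
    0  $cafecebhcfddgegffga  a
    1  a$cafecebhcfddgegffg  g
    2  afecebhcfddgegffga$c  c
    3  bhcfddgegffga$cafece  e
    4  cafecebhcfddgegffga$  $
    5  cebhcfddgegffga$cafe  e
    6  cfddgegffga$cafecebh  h
    7  ddgegffga$cafecebhcf  f
    8  dgegffga$cafecebhcfd  d
    9  ebhcfddgegffga$cafec  c
   10  ecebhcfddgegffga$caf  f
   11  egffga$cafecebhcfddg  g
   12  fddgegffga$cafecebhc  c
   13  fecebhcfddgegffga$ca  a
   14  ffga$cafecebhcfddgeg  g
   15  fga$cafecebhcfddgegf  f
   16  ga$cafecebhcfddgegff  f
   17  gegffga$cafecebhcfdd  d
   18  gffga$cafecebhcfddge  e
   19  hcfddgegffga$cafeceb  b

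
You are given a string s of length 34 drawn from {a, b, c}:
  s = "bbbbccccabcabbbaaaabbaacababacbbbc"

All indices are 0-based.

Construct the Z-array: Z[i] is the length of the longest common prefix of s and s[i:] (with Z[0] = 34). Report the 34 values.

[34, 3, 2, 1, 0, 0, 0, 0, 0, 1, 0, 0, 3, 2, 1, 0, 0, 0, 0, 2, 1, 0, 0, 0, 0, 1, 0, 1, 0, 0, 3, 2, 1, 0]

Z[0]=34
i=1: outside box; Z[1]=3 scan→box=[1,4)
i=2: min(r-i=2, Z[1]=3)=2; Z[2]=2
i=3: min(r-i=1, Z[2]=2)=1; Z[3]=1
i=4: outside box; Z[4]=0
i=5: outside box; Z[5]=0
i=6: outside box; Z[6]=0
i=7: outside box; Z[7]=0
i=8: outside box; Z[8]=0
i=9: outside box; Z[9]=1 scan→box=[9,10)
i=10: outside box; Z[10]=0
i=11: outside box; Z[11]=0
i=12: outside box; Z[12]=3 scan→box=[12,15)
i=13: min(r-i=2, Z[1]=3)=2; Z[13]=2
i=14: min(r-i=1, Z[2]=2)=1; Z[14]=1
i=15: outside box; Z[15]=0
i=16: outside box; Z[16]=0
i=17: outside box; Z[17]=0
i=18: outside box; Z[18]=0
i=19: outside box; Z[19]=2 scan→box=[19,21)
i=20: min(r-i=1, Z[1]=3)=1; Z[20]=1
i=21: outside box; Z[21]=0
i=22: outside box; Z[22]=0
i=23: outside box; Z[23]=0
i=24: outside box; Z[24]=0
i=25: outside box; Z[25]=1 scan→box=[25,26)
i=26: outside box; Z[26]=0
i=27: outside box; Z[27]=1 scan→box=[27,28)
i=28: outside box; Z[28]=0
i=29: outside box; Z[29]=0
i=30: outside box; Z[30]=3 scan→box=[30,33)
i=31: min(r-i=2, Z[1]=3)=2; Z[31]=2
i=32: min(r-i=1, Z[2]=2)=1; Z[32]=1
i=33: outside box; Z[33]=0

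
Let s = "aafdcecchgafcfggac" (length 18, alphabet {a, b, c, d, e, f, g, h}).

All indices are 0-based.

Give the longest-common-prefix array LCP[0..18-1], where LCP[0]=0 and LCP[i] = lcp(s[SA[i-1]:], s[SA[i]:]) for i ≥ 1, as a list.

sorted suffixes:
  #0 SA[0]=0  'aafdcecchgafcfggac'
  #1 SA[1]=16  'ac'
  #2 SA[2]=10  'afcfggac'
  #3 SA[3]=1  'afdcecchgafcfggac'
  #4 SA[4]=17  'c'
  #5 SA[5]=6  'cchgafcfggac'
  #6 SA[6]=4  'cecchgafcfggac'
  #7 SA[7]=12  'cfggac'
  #8 SA[8]=7  'chgafcfggac'
  #9 SA[9]=3  'dcecchgafcfggac'
  #10 SA[10]=5  'ecchgafcfggac'
  #11 SA[11]=11  'fcfggac'
  #12 SA[12]=2  'fdcecchgafcfggac'
  #13 SA[13]=13  'fggac'
  #14 SA[14]=15  'gac'
  #15 SA[15]=9  'gafcfggac'
  #16 SA[16]=14  'ggac'
  #17 SA[17]=8  'hgafcfggac'

SA = [0, 16, 10, 1, 17, 6, 4, 12, 7, 3, 5, 11, 2, 13, 15, 9, 14, 8]
[i] adj suffixes → lcp
  [1] 0/16 → 1 ('a')
  [2] 16/10 → 1 ('a')
  [3] 10/1 → 2 ('af')
  [4] 1/17 → 0 ('')
  [5] 17/6 → 1 ('c')
  [6] 6/4 → 1 ('c')
  [7] 4/12 → 1 ('c')
  [8] 12/7 → 1 ('c')
  [9] 7/3 → 0 ('')
  [10] 3/5 → 0 ('')
  [11] 5/11 → 0 ('')
  [12] 11/2 → 1 ('f')
  [13] 2/13 → 1 ('f')
  [14] 13/15 → 0 ('')
  [15] 15/9 → 2 ('ga')
  [16] 9/14 → 1 ('g')
  [17] 14/8 → 0 ('')

[0, 1, 1, 2, 0, 1, 1, 1, 1, 0, 0, 0, 1, 1, 0, 2, 1, 0]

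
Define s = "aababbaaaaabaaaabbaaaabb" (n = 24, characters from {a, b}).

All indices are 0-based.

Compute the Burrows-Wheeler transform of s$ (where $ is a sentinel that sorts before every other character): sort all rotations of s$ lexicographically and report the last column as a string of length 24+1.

bbabbaaaa$aaaaababbbaaaaa

rank  rotation                   last
    0  $aababbaaaaabaaaabbaaaabb  b
    1  aaaaabaaaabbaaaabb$aababb  b
    2  aaaabaaaabbaaaabb$aababba  a
    3  aaaabb$aababbaaaaabaaaabb  b
    4  aaaabbaaaabb$aababbaaaaab  b
    5  aaabaaaabbaaaabb$aababbaa  a
    6  aaabb$aababbaaaaabaaaabba  a
    7  aaabbaaaabb$aababbaaaaaba  a
    8  aabaaaabbaaaabb$aababbaaa  a
    9  aababbaaaaabaaaabbaaaabb$  $
   10  aabb$aababbaaaaabaaaabbaa  a
   11  aabbaaaabb$aababbaaaaabaa  a
   12  abaaaabbaaaabb$aababbaaaa  a
   13  ababbaaaaabaaaabbaaaabb$a  a
   14  abb$aababbaaaaabaaaabbaaa  a
   15  abbaaaaabaaaabbaaaabb$aab  b
   16  abbaaaabb$aababbaaaaabaaa  a
   17  b$aababbaaaaabaaaabbaaaab  b
   18  baaaaabaaaabbaaaabb$aabab  b
   19  baaaabb$aababbaaaaabaaaab  b
   20  baaaabbaaaabb$aababbaaaaa  a
   21  babbaaaaabaaaabbaaaabb$aa  a
   22  bb$aababbaaaaabaaaabbaaaa  a
   23  bbaaaaabaaaabbaaaabb$aaba  a
   24  bbaaaabb$aababbaaaaabaaaa  a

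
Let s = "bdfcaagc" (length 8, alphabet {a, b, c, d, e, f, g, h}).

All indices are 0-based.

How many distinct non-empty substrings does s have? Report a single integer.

34

sorted suffixes:
  #0 SA[0]=4  'aagc'
  #1 SA[1]=5  'agc'
  #2 SA[2]=0  'bdfcaagc'
  #3 SA[3]=7  'c'
  #4 SA[4]=3  'caagc'
  #5 SA[5]=1  'dfcaagc'
  #6 SA[6]=2  'fcaagc'
  #7 SA[7]=6  'gc'

SA = [4, 5, 0, 7, 3, 1, 2, 6]
i: (SA[i-1],SA[i]) lcp shared
  1: (4,5) 1 'a'
  2: (5,0) 0 ''
  3: (0,7) 0 ''
  4: (7,3) 1 'c'
  5: (3,1) 0 ''
  6: (1,2) 0 ''
  7: (2,6) 0 ''

n(n+1)/2 = 8·9/2 = 36
Σ LCP = 0 + 1 + 0 + 0 + 1 + 0 + 0 + 0 = 2
distinct = 36 − 2 = 34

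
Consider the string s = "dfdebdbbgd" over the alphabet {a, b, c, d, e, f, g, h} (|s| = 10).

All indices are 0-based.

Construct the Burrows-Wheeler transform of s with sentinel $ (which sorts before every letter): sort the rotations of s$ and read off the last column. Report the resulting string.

rank  rotation     last
    0  $dfdebdbbgd  d
    1  bbgd$dfdebd  d
    2  bdbbgd$dfde  e
    3  bgd$dfdebdb  b
    4  d$dfdebdbbg  g
    5  dbbgd$dfdeb  b
    6  debdbbgd$df  f
    7  dfdebdbbgd$  $
    8  ebdbbgd$dfd  d
    9  fdebdbbgd$d  d
   10  gd$dfdebdbb  b

ddebgbf$ddb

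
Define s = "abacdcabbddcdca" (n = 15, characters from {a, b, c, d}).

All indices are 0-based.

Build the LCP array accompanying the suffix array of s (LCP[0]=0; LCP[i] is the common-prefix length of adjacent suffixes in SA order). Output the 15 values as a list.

[0, 1, 2, 1, 0, 1, 1, 0, 2, 1, 4, 0, 3, 2, 1]

rank→(start, suffix):
  0 → (14, 'a')
  1 → (0, 'abacdcabbddcdca')
  2 → (6, 'abbddcdca')
  3 → (2, 'acdcabbddcdca')
  4 → (1, 'bacdcabbddcdca')
  5 → (7, 'bbddcdca')
  6 → (8, 'bddcdca')
  7 → (13, 'ca')
  8 → (5, 'cabbddcdca')
  9 → (11, 'cdca')
  10 → (3, 'cdcabbddcdca')
  11 → (12, 'dca')
  12 → (4, 'dcabbddcdca')
  13 → (10, 'dcdca')
  14 → (9, 'ddcdca')

SA = [14, 0, 6, 2, 1, 7, 8, 13, 5, 11, 3, 12, 4, 10, 9]
rank  pair      lcp
   1  s[14:],s[0:]  1  'a'
   2  s[0:],s[6:]  2  'ab'
   3  s[6:],s[2:]  1  'a'
   4  s[2:],s[1:]  0  ''
   5  s[1:],s[7:]  1  'b'
   6  s[7:],s[8:]  1  'b'
   7  s[8:],s[13:]  0  ''
   8  s[13:],s[5:]  2  'ca'
   9  s[5:],s[11:]  1  'c'
  10  s[11:],s[3:]  4  'cdca'
  11  s[3:],s[12:]  0  ''
  12  s[12:],s[4:]  3  'dca'
  13  s[4:],s[10:]  2  'dc'
  14  s[10:],s[9:]  1  'd'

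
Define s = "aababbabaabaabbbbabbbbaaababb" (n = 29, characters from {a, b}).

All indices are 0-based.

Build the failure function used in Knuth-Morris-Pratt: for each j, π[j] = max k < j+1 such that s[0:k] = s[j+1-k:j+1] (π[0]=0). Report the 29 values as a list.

π[0] = 0
j=1 s[j]='a': π[1]=1 (border 'a')
j=2 s[j]='b': k: 1→0; π[2]=0 (border '')
j=3 s[j]='a': π[3]=1 (border 'a')
j=4 s[j]='b': k: 1→0; π[4]=0 (border '')
j=5 s[j]='b': π[5]=0 (border '')
j=6 s[j]='a': π[6]=1 (border 'a')
j=7 s[j]='b': k: 1→0; π[7]=0 (border '')
j=8 s[j]='a': π[8]=1 (border 'a')
j=9 s[j]='a': π[9]=2 (border 'aa')
j=10 s[j]='b': π[10]=3 (border 'aab')
j=11 s[j]='a': π[11]=4 (border 'aaba')
j=12 s[j]='a': k: 4→1; π[12]=2 (border 'aa')
j=13 s[j]='b': π[13]=3 (border 'aab')
j=14 s[j]='b': k: 3→0; π[14]=0 (border '')
j=15 s[j]='b': π[15]=0 (border '')
j=16 s[j]='b': π[16]=0 (border '')
j=17 s[j]='a': π[17]=1 (border 'a')
j=18 s[j]='b': k: 1→0; π[18]=0 (border '')
j=19 s[j]='b': π[19]=0 (border '')
j=20 s[j]='b': π[20]=0 (border '')
j=21 s[j]='b': π[21]=0 (border '')
j=22 s[j]='a': π[22]=1 (border 'a')
j=23 s[j]='a': π[23]=2 (border 'aa')
j=24 s[j]='a': k: 2→1; π[24]=2 (border 'aa')
j=25 s[j]='b': π[25]=3 (border 'aab')
j=26 s[j]='a': π[26]=4 (border 'aaba')
j=27 s[j]='b': π[27]=5 (border 'aabab')
j=28 s[j]='b': π[28]=6 (border 'aababb')

[0, 1, 0, 1, 0, 0, 1, 0, 1, 2, 3, 4, 2, 3, 0, 0, 0, 1, 0, 0, 0, 0, 1, 2, 2, 3, 4, 5, 6]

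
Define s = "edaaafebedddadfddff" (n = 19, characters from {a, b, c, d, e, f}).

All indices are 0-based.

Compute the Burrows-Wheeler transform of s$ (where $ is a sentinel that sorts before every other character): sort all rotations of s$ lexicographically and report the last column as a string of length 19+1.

fdadaeeddefadf$bfdad

rank  rotation              last
    0  $edaaafebedddadfddff  f
    1  aaafebedddadfddff$ed  d
    2  aafebedddadfddff$eda  a
    3  adfddff$edaaafebeddd  d
    4  afebedddadfddff$edaa  a
    5  bedddadfddff$edaaafe  e
    6  daaafebedddadfddff$e  e
    7  dadfddff$edaaafebedd  d
    8  ddadfddff$edaaafebed  d
    9  dddadfddff$edaaafebe  e
   10  ddff$edaaafebedddadf  f
   11  dfddff$edaaafebeddda  a
   12  dff$edaaafebedddadfd  d
   13  ebedddadfddff$edaaaf  f
   14  edaaafebedddadfddff$  $
   15  edddadfddff$edaaafeb  b
   16  f$edaaafebedddadfddf  f
   17  fddff$edaaafebedddad  d
   18  febedddadfddff$edaaa  a
   19  ff$edaaafebedddadfdd  d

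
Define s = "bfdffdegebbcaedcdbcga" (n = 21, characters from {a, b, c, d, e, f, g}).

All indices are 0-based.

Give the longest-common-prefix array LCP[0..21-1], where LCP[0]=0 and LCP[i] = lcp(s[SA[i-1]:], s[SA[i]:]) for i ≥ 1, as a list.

[0, 1, 0, 1, 2, 1, 0, 1, 1, 0, 1, 1, 1, 0, 1, 1, 0, 2, 1, 0, 1]

rank→(start, suffix):
  0 → (20, 'a')
  1 → (12, 'aedcdbcga')
  2 → (9, 'bbcaedcdbcga')
  3 → (10, 'bcaedcdbcga')
  4 → (17, 'bcga')
  5 → (0, 'bfdffdegebbcaedcdbcga')
  6 → (11, 'caedcdbcga')
  7 → (15, 'cdbcga')
  8 → (18, 'cga')
  9 → (16, 'dbcga')
  10 → (14, 'dcdbcga')
  11 → (5, 'degebbcaedcdbcga')
  12 → (2, 'dffdegebbcaedcdbcga')
  13 → (8, 'ebbcaedcdbcga')
  14 → (13, 'edcdbcga')
  15 → (6, 'egebbcaedcdbcga')
  16 → (4, 'fdegebbcaedcdbcga')
  17 → (1, 'fdffdegebbcaedcdbcga')
  18 → (3, 'ffdegebbcaedcdbcga')
  19 → (19, 'ga')
  20 → (7, 'gebbcaedcdbcga')

SA = [20, 12, 9, 10, 17, 0, 11, 15, 18, 16, 14, 5, 2, 8, 13, 6, 4, 1, 3, 19, 7]
rank  pair      lcp
   1  s[20:],s[12:]  1  'a'
   2  s[12:],s[9:]  0  ''
   3  s[9:],s[10:]  1  'b'
   4  s[10:],s[17:]  2  'bc'
   5  s[17:],s[0:]  1  'b'
   6  s[0:],s[11:]  0  ''
   7  s[11:],s[15:]  1  'c'
   8  s[15:],s[18:]  1  'c'
   9  s[18:],s[16:]  0  ''
  10  s[16:],s[14:]  1  'd'
  11  s[14:],s[5:]  1  'd'
  12  s[5:],s[2:]  1  'd'
  13  s[2:],s[8:]  0  ''
  14  s[8:],s[13:]  1  'e'
  15  s[13:],s[6:]  1  'e'
  16  s[6:],s[4:]  0  ''
  17  s[4:],s[1:]  2  'fd'
  18  s[1:],s[3:]  1  'f'
  19  s[3:],s[19:]  0  ''
  20  s[19:],s[7:]  1  'g'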